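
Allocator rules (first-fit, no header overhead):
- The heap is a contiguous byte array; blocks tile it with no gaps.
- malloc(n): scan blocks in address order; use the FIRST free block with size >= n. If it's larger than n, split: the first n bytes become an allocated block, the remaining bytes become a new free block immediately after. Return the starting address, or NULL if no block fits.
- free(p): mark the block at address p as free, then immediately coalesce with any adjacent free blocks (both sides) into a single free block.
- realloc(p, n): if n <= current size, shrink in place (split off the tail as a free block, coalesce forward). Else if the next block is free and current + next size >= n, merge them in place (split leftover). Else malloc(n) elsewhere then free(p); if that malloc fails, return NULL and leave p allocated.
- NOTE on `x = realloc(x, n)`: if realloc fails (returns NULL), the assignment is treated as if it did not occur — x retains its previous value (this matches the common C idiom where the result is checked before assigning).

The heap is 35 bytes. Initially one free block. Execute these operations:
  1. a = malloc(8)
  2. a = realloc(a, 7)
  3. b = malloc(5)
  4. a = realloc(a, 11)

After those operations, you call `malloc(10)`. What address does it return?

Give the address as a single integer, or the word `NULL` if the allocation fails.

Answer: 23

Derivation:
Op 1: a = malloc(8) -> a = 0; heap: [0-7 ALLOC][8-34 FREE]
Op 2: a = realloc(a, 7) -> a = 0; heap: [0-6 ALLOC][7-34 FREE]
Op 3: b = malloc(5) -> b = 7; heap: [0-6 ALLOC][7-11 ALLOC][12-34 FREE]
Op 4: a = realloc(a, 11) -> a = 12; heap: [0-6 FREE][7-11 ALLOC][12-22 ALLOC][23-34 FREE]
malloc(10): first-fit scan over [0-6 FREE][7-11 ALLOC][12-22 ALLOC][23-34 FREE] -> 23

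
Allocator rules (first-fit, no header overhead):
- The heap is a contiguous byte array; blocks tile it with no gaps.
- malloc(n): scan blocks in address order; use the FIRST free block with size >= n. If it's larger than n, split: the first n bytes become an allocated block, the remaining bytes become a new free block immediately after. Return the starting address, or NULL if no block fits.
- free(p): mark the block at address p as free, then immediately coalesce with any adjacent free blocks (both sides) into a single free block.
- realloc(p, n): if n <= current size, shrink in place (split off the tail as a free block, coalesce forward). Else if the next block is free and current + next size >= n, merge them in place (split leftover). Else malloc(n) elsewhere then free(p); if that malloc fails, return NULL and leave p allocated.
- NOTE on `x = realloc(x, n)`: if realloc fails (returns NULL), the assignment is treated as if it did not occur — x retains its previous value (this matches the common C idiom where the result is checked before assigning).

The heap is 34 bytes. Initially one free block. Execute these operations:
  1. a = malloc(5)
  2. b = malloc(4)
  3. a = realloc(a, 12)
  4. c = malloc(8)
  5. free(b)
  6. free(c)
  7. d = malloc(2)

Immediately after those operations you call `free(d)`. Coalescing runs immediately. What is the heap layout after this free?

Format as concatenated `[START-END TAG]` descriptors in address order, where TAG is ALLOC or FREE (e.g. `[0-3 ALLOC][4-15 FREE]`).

Answer: [0-8 FREE][9-20 ALLOC][21-33 FREE]

Derivation:
Op 1: a = malloc(5) -> a = 0; heap: [0-4 ALLOC][5-33 FREE]
Op 2: b = malloc(4) -> b = 5; heap: [0-4 ALLOC][5-8 ALLOC][9-33 FREE]
Op 3: a = realloc(a, 12) -> a = 9; heap: [0-4 FREE][5-8 ALLOC][9-20 ALLOC][21-33 FREE]
Op 4: c = malloc(8) -> c = 21; heap: [0-4 FREE][5-8 ALLOC][9-20 ALLOC][21-28 ALLOC][29-33 FREE]
Op 5: free(b) -> (freed b); heap: [0-8 FREE][9-20 ALLOC][21-28 ALLOC][29-33 FREE]
Op 6: free(c) -> (freed c); heap: [0-8 FREE][9-20 ALLOC][21-33 FREE]
Op 7: d = malloc(2) -> d = 0; heap: [0-1 ALLOC][2-8 FREE][9-20 ALLOC][21-33 FREE]
free(d): d = 0 -> block [0-1 ALLOC]; mark free, coalesce with adjacent free neighbors -> [0-8 FREE][9-20 ALLOC][21-33 FREE]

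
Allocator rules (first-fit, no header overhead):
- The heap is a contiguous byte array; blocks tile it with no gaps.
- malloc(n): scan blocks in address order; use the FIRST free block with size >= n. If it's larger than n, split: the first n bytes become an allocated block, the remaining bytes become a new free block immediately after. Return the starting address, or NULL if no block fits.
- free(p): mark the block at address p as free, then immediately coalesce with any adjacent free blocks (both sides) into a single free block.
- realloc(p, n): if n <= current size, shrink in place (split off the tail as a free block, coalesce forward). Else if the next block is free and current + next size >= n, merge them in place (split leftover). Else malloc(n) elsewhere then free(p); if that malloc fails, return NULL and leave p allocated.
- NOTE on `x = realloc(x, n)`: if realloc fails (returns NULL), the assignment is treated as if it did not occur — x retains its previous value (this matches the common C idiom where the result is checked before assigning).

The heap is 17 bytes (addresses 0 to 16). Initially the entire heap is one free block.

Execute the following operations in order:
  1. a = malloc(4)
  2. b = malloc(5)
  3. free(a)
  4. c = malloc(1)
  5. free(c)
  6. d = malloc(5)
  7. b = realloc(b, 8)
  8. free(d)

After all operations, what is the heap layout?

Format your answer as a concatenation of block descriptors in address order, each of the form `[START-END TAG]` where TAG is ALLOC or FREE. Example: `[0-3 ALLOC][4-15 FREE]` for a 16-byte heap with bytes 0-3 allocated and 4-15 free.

Answer: [0-3 FREE][4-8 ALLOC][9-16 FREE]

Derivation:
Op 1: a = malloc(4) -> a = 0; heap: [0-3 ALLOC][4-16 FREE]
Op 2: b = malloc(5) -> b = 4; heap: [0-3 ALLOC][4-8 ALLOC][9-16 FREE]
Op 3: free(a) -> (freed a); heap: [0-3 FREE][4-8 ALLOC][9-16 FREE]
Op 4: c = malloc(1) -> c = 0; heap: [0-0 ALLOC][1-3 FREE][4-8 ALLOC][9-16 FREE]
Op 5: free(c) -> (freed c); heap: [0-3 FREE][4-8 ALLOC][9-16 FREE]
Op 6: d = malloc(5) -> d = 9; heap: [0-3 FREE][4-8 ALLOC][9-13 ALLOC][14-16 FREE]
Op 7: b = realloc(b, 8) -> NULL (b unchanged); heap: [0-3 FREE][4-8 ALLOC][9-13 ALLOC][14-16 FREE]
Op 8: free(d) -> (freed d); heap: [0-3 FREE][4-8 ALLOC][9-16 FREE]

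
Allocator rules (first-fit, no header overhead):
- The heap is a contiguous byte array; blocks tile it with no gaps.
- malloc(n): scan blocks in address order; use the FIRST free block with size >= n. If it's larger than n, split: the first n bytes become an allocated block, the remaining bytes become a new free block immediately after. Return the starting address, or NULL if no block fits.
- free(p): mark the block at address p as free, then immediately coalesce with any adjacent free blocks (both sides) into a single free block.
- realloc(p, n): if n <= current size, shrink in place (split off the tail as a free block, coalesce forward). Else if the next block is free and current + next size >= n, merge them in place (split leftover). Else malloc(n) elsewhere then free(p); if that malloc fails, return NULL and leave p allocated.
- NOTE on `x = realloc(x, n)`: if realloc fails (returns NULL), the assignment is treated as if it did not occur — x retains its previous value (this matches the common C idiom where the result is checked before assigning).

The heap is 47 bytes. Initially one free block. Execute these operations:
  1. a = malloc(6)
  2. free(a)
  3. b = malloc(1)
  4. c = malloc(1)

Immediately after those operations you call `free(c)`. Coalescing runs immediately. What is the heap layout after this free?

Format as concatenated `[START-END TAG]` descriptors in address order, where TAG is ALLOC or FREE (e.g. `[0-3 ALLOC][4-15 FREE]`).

Answer: [0-0 ALLOC][1-46 FREE]

Derivation:
Op 1: a = malloc(6) -> a = 0; heap: [0-5 ALLOC][6-46 FREE]
Op 2: free(a) -> (freed a); heap: [0-46 FREE]
Op 3: b = malloc(1) -> b = 0; heap: [0-0 ALLOC][1-46 FREE]
Op 4: c = malloc(1) -> c = 1; heap: [0-0 ALLOC][1-1 ALLOC][2-46 FREE]
free(c): c = 1 -> block [1-1 ALLOC]; mark free, coalesce with adjacent free neighbors -> [0-0 ALLOC][1-46 FREE]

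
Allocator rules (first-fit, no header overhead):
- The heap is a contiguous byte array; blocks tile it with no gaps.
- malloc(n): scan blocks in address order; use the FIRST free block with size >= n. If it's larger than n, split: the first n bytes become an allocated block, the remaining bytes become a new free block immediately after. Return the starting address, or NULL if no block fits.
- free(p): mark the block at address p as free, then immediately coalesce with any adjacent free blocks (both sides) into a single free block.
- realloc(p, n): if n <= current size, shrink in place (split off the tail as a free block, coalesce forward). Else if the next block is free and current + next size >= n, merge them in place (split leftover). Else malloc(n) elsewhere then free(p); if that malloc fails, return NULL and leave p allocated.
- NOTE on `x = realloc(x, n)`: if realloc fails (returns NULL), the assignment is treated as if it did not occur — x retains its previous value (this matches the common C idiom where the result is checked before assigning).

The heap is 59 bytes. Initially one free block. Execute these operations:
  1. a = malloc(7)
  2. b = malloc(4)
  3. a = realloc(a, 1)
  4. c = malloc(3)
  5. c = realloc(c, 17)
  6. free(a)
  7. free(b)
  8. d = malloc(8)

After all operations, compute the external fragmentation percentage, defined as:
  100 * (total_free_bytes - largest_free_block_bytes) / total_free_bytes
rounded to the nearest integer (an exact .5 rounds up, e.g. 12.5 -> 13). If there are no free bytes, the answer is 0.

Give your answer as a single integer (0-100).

Op 1: a = malloc(7) -> a = 0; heap: [0-6 ALLOC][7-58 FREE]
Op 2: b = malloc(4) -> b = 7; heap: [0-6 ALLOC][7-10 ALLOC][11-58 FREE]
Op 3: a = realloc(a, 1) -> a = 0; heap: [0-0 ALLOC][1-6 FREE][7-10 ALLOC][11-58 FREE]
Op 4: c = malloc(3) -> c = 1; heap: [0-0 ALLOC][1-3 ALLOC][4-6 FREE][7-10 ALLOC][11-58 FREE]
Op 5: c = realloc(c, 17) -> c = 11; heap: [0-0 ALLOC][1-6 FREE][7-10 ALLOC][11-27 ALLOC][28-58 FREE]
Op 6: free(a) -> (freed a); heap: [0-6 FREE][7-10 ALLOC][11-27 ALLOC][28-58 FREE]
Op 7: free(b) -> (freed b); heap: [0-10 FREE][11-27 ALLOC][28-58 FREE]
Op 8: d = malloc(8) -> d = 0; heap: [0-7 ALLOC][8-10 FREE][11-27 ALLOC][28-58 FREE]
Free blocks: [3 31] total_free=34 largest=31 -> 100*(34-31)/34 = 300/34 ≈ 8.824 -> rounds to 9

Answer: 9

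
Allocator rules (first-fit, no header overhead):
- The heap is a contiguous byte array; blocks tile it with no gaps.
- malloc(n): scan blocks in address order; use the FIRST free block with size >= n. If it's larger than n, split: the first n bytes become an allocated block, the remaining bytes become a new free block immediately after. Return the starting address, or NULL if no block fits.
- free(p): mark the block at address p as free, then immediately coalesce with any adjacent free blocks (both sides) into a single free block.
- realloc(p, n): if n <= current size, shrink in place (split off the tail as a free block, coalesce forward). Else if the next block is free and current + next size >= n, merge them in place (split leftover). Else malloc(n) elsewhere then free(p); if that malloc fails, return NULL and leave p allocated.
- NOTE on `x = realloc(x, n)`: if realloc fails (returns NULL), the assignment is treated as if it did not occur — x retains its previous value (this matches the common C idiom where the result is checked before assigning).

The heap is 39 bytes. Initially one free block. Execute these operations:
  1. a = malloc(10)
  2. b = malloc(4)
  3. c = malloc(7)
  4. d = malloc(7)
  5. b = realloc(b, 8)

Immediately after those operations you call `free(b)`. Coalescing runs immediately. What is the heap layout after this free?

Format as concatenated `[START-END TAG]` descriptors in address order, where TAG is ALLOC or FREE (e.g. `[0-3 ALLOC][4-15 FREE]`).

Answer: [0-9 ALLOC][10-13 FREE][14-20 ALLOC][21-27 ALLOC][28-38 FREE]

Derivation:
Op 1: a = malloc(10) -> a = 0; heap: [0-9 ALLOC][10-38 FREE]
Op 2: b = malloc(4) -> b = 10; heap: [0-9 ALLOC][10-13 ALLOC][14-38 FREE]
Op 3: c = malloc(7) -> c = 14; heap: [0-9 ALLOC][10-13 ALLOC][14-20 ALLOC][21-38 FREE]
Op 4: d = malloc(7) -> d = 21; heap: [0-9 ALLOC][10-13 ALLOC][14-20 ALLOC][21-27 ALLOC][28-38 FREE]
Op 5: b = realloc(b, 8) -> b = 28; heap: [0-9 ALLOC][10-13 FREE][14-20 ALLOC][21-27 ALLOC][28-35 ALLOC][36-38 FREE]
free(b): b = 28 -> block [28-35 ALLOC]; mark free, coalesce with adjacent free neighbors -> [0-9 ALLOC][10-13 FREE][14-20 ALLOC][21-27 ALLOC][28-38 FREE]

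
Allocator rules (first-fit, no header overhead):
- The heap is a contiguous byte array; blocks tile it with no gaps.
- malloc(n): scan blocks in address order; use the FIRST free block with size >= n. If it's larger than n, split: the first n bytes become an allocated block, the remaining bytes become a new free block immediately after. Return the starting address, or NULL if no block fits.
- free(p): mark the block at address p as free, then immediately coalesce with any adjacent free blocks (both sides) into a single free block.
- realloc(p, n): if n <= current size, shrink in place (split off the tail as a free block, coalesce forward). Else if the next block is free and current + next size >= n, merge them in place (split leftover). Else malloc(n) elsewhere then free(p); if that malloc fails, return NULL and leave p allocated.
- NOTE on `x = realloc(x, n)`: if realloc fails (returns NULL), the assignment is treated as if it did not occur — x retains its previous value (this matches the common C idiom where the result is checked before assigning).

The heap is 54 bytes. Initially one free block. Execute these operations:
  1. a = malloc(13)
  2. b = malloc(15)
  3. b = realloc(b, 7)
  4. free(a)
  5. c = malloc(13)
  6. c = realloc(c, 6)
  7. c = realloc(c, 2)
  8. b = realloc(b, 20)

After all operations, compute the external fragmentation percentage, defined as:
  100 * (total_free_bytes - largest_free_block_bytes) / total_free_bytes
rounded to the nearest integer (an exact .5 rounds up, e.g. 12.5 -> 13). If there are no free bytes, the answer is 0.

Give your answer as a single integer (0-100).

Op 1: a = malloc(13) -> a = 0; heap: [0-12 ALLOC][13-53 FREE]
Op 2: b = malloc(15) -> b = 13; heap: [0-12 ALLOC][13-27 ALLOC][28-53 FREE]
Op 3: b = realloc(b, 7) -> b = 13; heap: [0-12 ALLOC][13-19 ALLOC][20-53 FREE]
Op 4: free(a) -> (freed a); heap: [0-12 FREE][13-19 ALLOC][20-53 FREE]
Op 5: c = malloc(13) -> c = 0; heap: [0-12 ALLOC][13-19 ALLOC][20-53 FREE]
Op 6: c = realloc(c, 6) -> c = 0; heap: [0-5 ALLOC][6-12 FREE][13-19 ALLOC][20-53 FREE]
Op 7: c = realloc(c, 2) -> c = 0; heap: [0-1 ALLOC][2-12 FREE][13-19 ALLOC][20-53 FREE]
Op 8: b = realloc(b, 20) -> b = 13; heap: [0-1 ALLOC][2-12 FREE][13-32 ALLOC][33-53 FREE]
Free blocks: [11 21] total_free=32 largest=21 -> 100*(32-21)/32 = 1100/32 = 34.375 -> rounds to 34

Answer: 34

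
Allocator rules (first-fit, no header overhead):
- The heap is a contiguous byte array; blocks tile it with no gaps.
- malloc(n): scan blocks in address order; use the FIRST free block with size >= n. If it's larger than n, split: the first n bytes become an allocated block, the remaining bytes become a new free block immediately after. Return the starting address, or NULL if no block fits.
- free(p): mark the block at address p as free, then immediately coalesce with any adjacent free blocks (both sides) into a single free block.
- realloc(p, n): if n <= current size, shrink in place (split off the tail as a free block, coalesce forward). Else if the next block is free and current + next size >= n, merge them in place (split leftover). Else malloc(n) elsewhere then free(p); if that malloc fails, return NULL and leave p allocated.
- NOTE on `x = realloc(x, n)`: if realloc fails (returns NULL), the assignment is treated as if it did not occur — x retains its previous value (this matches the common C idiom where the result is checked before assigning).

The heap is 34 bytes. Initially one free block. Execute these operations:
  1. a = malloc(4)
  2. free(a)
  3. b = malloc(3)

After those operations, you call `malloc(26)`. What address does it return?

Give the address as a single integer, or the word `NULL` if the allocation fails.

Op 1: a = malloc(4) -> a = 0; heap: [0-3 ALLOC][4-33 FREE]
Op 2: free(a) -> (freed a); heap: [0-33 FREE]
Op 3: b = malloc(3) -> b = 0; heap: [0-2 ALLOC][3-33 FREE]
malloc(26): first-fit scan over [0-2 ALLOC][3-33 FREE] -> 3

Answer: 3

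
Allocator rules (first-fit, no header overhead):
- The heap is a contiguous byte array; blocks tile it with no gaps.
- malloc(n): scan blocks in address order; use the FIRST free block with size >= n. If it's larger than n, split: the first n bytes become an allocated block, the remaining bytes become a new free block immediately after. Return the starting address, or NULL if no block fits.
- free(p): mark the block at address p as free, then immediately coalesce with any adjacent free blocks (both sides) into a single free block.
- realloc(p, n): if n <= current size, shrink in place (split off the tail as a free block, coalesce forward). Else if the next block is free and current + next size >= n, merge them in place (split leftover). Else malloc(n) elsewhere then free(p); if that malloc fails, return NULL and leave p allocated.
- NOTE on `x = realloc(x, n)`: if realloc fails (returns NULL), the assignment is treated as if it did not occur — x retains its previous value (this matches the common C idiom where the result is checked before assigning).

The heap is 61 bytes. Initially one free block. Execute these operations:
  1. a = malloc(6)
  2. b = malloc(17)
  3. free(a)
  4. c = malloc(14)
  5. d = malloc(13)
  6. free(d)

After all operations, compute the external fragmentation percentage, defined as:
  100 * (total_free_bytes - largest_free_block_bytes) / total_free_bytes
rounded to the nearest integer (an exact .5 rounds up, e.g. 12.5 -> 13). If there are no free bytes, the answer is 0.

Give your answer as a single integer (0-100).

Op 1: a = malloc(6) -> a = 0; heap: [0-5 ALLOC][6-60 FREE]
Op 2: b = malloc(17) -> b = 6; heap: [0-5 ALLOC][6-22 ALLOC][23-60 FREE]
Op 3: free(a) -> (freed a); heap: [0-5 FREE][6-22 ALLOC][23-60 FREE]
Op 4: c = malloc(14) -> c = 23; heap: [0-5 FREE][6-22 ALLOC][23-36 ALLOC][37-60 FREE]
Op 5: d = malloc(13) -> d = 37; heap: [0-5 FREE][6-22 ALLOC][23-36 ALLOC][37-49 ALLOC][50-60 FREE]
Op 6: free(d) -> (freed d); heap: [0-5 FREE][6-22 ALLOC][23-36 ALLOC][37-60 FREE]
Free blocks: [6 24] total_free=30 largest=24 -> 100*(30-24)/30 = 600/30 = 20

Answer: 20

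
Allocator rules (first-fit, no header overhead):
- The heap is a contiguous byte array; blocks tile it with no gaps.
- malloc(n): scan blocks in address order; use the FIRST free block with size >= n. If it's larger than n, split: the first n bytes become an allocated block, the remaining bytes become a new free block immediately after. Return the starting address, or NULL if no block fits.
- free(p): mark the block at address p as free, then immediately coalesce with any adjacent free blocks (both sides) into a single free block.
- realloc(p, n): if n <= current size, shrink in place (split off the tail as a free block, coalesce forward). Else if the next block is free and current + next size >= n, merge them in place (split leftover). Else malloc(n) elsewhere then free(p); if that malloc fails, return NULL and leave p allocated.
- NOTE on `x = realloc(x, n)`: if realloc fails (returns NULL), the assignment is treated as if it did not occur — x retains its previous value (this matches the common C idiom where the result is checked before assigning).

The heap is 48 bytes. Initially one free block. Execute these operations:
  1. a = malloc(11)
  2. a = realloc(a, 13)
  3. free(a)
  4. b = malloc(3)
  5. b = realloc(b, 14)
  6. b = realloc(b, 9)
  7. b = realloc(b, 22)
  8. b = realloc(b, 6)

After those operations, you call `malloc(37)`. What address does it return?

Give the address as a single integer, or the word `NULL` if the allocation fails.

Answer: 6

Derivation:
Op 1: a = malloc(11) -> a = 0; heap: [0-10 ALLOC][11-47 FREE]
Op 2: a = realloc(a, 13) -> a = 0; heap: [0-12 ALLOC][13-47 FREE]
Op 3: free(a) -> (freed a); heap: [0-47 FREE]
Op 4: b = malloc(3) -> b = 0; heap: [0-2 ALLOC][3-47 FREE]
Op 5: b = realloc(b, 14) -> b = 0; heap: [0-13 ALLOC][14-47 FREE]
Op 6: b = realloc(b, 9) -> b = 0; heap: [0-8 ALLOC][9-47 FREE]
Op 7: b = realloc(b, 22) -> b = 0; heap: [0-21 ALLOC][22-47 FREE]
Op 8: b = realloc(b, 6) -> b = 0; heap: [0-5 ALLOC][6-47 FREE]
malloc(37): first-fit scan over [0-5 ALLOC][6-47 FREE] -> 6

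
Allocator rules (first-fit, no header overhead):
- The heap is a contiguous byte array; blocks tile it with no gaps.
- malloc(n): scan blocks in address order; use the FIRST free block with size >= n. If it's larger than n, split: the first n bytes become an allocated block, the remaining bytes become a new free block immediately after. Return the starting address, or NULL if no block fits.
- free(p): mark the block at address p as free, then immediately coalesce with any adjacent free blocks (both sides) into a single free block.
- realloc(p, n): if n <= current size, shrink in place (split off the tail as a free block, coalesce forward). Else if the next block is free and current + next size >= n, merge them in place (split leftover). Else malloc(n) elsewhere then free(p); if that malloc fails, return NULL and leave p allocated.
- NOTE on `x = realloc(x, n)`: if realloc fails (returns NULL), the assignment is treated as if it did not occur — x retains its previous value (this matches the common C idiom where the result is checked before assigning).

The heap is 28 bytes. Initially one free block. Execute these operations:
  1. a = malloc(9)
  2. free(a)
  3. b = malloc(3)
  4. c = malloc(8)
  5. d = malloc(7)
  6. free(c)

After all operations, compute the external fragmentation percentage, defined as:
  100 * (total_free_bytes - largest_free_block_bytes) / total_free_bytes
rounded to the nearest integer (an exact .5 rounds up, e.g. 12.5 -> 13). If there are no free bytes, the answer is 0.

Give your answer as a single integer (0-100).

Answer: 44

Derivation:
Op 1: a = malloc(9) -> a = 0; heap: [0-8 ALLOC][9-27 FREE]
Op 2: free(a) -> (freed a); heap: [0-27 FREE]
Op 3: b = malloc(3) -> b = 0; heap: [0-2 ALLOC][3-27 FREE]
Op 4: c = malloc(8) -> c = 3; heap: [0-2 ALLOC][3-10 ALLOC][11-27 FREE]
Op 5: d = malloc(7) -> d = 11; heap: [0-2 ALLOC][3-10 ALLOC][11-17 ALLOC][18-27 FREE]
Op 6: free(c) -> (freed c); heap: [0-2 ALLOC][3-10 FREE][11-17 ALLOC][18-27 FREE]
Free blocks: [8 10] total_free=18 largest=10 -> 100*(18-10)/18 = 800/18 ≈ 44.444 -> rounds to 44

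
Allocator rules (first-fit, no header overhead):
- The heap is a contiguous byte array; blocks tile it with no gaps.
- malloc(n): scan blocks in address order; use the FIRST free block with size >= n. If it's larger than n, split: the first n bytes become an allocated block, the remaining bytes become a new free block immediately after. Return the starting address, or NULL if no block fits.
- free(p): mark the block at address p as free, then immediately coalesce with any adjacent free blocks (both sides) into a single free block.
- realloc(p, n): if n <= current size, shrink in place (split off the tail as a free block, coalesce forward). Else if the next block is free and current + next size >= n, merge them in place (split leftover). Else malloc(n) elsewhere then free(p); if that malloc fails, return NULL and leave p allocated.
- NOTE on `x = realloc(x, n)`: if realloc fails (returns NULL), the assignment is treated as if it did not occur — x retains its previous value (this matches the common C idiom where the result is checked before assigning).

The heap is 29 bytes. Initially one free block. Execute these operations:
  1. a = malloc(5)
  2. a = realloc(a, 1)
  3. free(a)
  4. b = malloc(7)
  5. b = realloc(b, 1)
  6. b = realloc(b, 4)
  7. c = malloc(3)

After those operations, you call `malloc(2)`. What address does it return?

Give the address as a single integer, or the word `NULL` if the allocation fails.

Answer: 7

Derivation:
Op 1: a = malloc(5) -> a = 0; heap: [0-4 ALLOC][5-28 FREE]
Op 2: a = realloc(a, 1) -> a = 0; heap: [0-0 ALLOC][1-28 FREE]
Op 3: free(a) -> (freed a); heap: [0-28 FREE]
Op 4: b = malloc(7) -> b = 0; heap: [0-6 ALLOC][7-28 FREE]
Op 5: b = realloc(b, 1) -> b = 0; heap: [0-0 ALLOC][1-28 FREE]
Op 6: b = realloc(b, 4) -> b = 0; heap: [0-3 ALLOC][4-28 FREE]
Op 7: c = malloc(3) -> c = 4; heap: [0-3 ALLOC][4-6 ALLOC][7-28 FREE]
malloc(2): first-fit scan over [0-3 ALLOC][4-6 ALLOC][7-28 FREE] -> 7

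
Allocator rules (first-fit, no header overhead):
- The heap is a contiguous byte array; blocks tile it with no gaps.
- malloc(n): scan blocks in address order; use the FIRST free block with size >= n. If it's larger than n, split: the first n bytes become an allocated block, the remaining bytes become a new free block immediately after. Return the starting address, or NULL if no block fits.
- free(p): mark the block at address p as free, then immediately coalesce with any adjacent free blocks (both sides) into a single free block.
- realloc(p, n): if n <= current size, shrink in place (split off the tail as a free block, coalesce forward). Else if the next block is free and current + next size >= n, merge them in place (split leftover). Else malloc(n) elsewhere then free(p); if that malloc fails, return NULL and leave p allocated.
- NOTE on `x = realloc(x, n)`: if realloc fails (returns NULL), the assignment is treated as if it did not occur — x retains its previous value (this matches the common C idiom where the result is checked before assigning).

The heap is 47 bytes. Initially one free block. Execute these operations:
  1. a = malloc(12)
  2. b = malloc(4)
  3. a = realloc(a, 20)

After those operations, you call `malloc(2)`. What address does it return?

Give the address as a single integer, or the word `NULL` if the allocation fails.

Op 1: a = malloc(12) -> a = 0; heap: [0-11 ALLOC][12-46 FREE]
Op 2: b = malloc(4) -> b = 12; heap: [0-11 ALLOC][12-15 ALLOC][16-46 FREE]
Op 3: a = realloc(a, 20) -> a = 16; heap: [0-11 FREE][12-15 ALLOC][16-35 ALLOC][36-46 FREE]
malloc(2): first-fit scan over [0-11 FREE][12-15 ALLOC][16-35 ALLOC][36-46 FREE] -> 0

Answer: 0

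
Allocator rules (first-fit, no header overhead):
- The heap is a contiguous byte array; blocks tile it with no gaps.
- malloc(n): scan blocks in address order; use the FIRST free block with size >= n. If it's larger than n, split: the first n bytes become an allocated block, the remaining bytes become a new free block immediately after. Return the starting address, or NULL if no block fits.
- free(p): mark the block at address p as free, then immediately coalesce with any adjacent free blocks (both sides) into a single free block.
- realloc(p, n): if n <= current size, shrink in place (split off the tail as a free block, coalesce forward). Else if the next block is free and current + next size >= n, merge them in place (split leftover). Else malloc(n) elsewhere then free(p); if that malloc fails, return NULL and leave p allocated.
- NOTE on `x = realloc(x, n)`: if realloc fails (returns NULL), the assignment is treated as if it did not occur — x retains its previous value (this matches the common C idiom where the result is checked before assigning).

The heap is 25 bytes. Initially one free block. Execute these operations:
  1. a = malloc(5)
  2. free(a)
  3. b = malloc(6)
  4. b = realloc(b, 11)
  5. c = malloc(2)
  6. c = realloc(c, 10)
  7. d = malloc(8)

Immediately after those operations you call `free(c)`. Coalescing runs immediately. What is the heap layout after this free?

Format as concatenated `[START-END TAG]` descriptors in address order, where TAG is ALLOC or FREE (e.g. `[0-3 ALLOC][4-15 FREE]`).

Op 1: a = malloc(5) -> a = 0; heap: [0-4 ALLOC][5-24 FREE]
Op 2: free(a) -> (freed a); heap: [0-24 FREE]
Op 3: b = malloc(6) -> b = 0; heap: [0-5 ALLOC][6-24 FREE]
Op 4: b = realloc(b, 11) -> b = 0; heap: [0-10 ALLOC][11-24 FREE]
Op 5: c = malloc(2) -> c = 11; heap: [0-10 ALLOC][11-12 ALLOC][13-24 FREE]
Op 6: c = realloc(c, 10) -> c = 11; heap: [0-10 ALLOC][11-20 ALLOC][21-24 FREE]
Op 7: d = malloc(8) -> d = NULL; heap: [0-10 ALLOC][11-20 ALLOC][21-24 FREE]
free(c): c = 11 -> block [11-20 ALLOC]; mark free, coalesce with adjacent free neighbors -> [0-10 ALLOC][11-24 FREE]

Answer: [0-10 ALLOC][11-24 FREE]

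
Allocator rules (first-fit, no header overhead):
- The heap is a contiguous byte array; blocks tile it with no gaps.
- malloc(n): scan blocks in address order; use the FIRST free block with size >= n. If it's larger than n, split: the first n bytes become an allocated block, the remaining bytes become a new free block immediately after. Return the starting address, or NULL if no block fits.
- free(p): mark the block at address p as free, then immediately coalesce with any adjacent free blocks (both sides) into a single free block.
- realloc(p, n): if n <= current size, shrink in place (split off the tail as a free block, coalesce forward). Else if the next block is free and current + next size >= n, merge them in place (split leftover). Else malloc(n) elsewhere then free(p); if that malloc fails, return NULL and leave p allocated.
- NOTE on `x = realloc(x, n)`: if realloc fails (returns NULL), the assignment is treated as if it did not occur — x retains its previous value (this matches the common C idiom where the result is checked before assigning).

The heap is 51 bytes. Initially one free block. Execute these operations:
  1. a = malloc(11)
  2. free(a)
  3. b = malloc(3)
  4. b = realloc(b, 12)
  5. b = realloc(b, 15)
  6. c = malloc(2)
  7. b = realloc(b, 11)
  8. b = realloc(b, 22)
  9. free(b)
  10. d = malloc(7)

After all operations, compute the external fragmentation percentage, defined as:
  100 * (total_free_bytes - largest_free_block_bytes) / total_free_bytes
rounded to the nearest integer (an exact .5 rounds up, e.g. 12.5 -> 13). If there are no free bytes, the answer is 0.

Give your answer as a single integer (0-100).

Op 1: a = malloc(11) -> a = 0; heap: [0-10 ALLOC][11-50 FREE]
Op 2: free(a) -> (freed a); heap: [0-50 FREE]
Op 3: b = malloc(3) -> b = 0; heap: [0-2 ALLOC][3-50 FREE]
Op 4: b = realloc(b, 12) -> b = 0; heap: [0-11 ALLOC][12-50 FREE]
Op 5: b = realloc(b, 15) -> b = 0; heap: [0-14 ALLOC][15-50 FREE]
Op 6: c = malloc(2) -> c = 15; heap: [0-14 ALLOC][15-16 ALLOC][17-50 FREE]
Op 7: b = realloc(b, 11) -> b = 0; heap: [0-10 ALLOC][11-14 FREE][15-16 ALLOC][17-50 FREE]
Op 8: b = realloc(b, 22) -> b = 17; heap: [0-14 FREE][15-16 ALLOC][17-38 ALLOC][39-50 FREE]
Op 9: free(b) -> (freed b); heap: [0-14 FREE][15-16 ALLOC][17-50 FREE]
Op 10: d = malloc(7) -> d = 0; heap: [0-6 ALLOC][7-14 FREE][15-16 ALLOC][17-50 FREE]
Free blocks: [8 34] total_free=42 largest=34 -> 100*(42-34)/42 = 800/42 ≈ 19.048 -> rounds to 19

Answer: 19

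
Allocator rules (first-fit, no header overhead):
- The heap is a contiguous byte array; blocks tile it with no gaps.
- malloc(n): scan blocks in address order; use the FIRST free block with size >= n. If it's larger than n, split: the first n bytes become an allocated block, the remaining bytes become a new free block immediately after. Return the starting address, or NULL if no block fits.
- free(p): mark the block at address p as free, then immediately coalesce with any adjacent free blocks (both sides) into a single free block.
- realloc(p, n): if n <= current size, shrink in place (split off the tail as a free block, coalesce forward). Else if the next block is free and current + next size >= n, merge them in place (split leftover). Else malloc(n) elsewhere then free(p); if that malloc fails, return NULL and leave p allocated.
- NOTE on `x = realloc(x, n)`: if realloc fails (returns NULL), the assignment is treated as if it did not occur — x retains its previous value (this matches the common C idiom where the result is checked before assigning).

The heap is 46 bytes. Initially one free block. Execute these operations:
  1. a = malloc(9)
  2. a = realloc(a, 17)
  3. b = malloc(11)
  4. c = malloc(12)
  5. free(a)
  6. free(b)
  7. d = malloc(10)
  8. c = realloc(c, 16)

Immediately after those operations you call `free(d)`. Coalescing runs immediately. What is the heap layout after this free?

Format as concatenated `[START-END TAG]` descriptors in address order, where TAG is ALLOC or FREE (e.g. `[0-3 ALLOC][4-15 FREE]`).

Answer: [0-27 FREE][28-43 ALLOC][44-45 FREE]

Derivation:
Op 1: a = malloc(9) -> a = 0; heap: [0-8 ALLOC][9-45 FREE]
Op 2: a = realloc(a, 17) -> a = 0; heap: [0-16 ALLOC][17-45 FREE]
Op 3: b = malloc(11) -> b = 17; heap: [0-16 ALLOC][17-27 ALLOC][28-45 FREE]
Op 4: c = malloc(12) -> c = 28; heap: [0-16 ALLOC][17-27 ALLOC][28-39 ALLOC][40-45 FREE]
Op 5: free(a) -> (freed a); heap: [0-16 FREE][17-27 ALLOC][28-39 ALLOC][40-45 FREE]
Op 6: free(b) -> (freed b); heap: [0-27 FREE][28-39 ALLOC][40-45 FREE]
Op 7: d = malloc(10) -> d = 0; heap: [0-9 ALLOC][10-27 FREE][28-39 ALLOC][40-45 FREE]
Op 8: c = realloc(c, 16) -> c = 28; heap: [0-9 ALLOC][10-27 FREE][28-43 ALLOC][44-45 FREE]
free(d): d = 0 -> block [0-9 ALLOC]; mark free, coalesce with adjacent free neighbors -> [0-27 FREE][28-43 ALLOC][44-45 FREE]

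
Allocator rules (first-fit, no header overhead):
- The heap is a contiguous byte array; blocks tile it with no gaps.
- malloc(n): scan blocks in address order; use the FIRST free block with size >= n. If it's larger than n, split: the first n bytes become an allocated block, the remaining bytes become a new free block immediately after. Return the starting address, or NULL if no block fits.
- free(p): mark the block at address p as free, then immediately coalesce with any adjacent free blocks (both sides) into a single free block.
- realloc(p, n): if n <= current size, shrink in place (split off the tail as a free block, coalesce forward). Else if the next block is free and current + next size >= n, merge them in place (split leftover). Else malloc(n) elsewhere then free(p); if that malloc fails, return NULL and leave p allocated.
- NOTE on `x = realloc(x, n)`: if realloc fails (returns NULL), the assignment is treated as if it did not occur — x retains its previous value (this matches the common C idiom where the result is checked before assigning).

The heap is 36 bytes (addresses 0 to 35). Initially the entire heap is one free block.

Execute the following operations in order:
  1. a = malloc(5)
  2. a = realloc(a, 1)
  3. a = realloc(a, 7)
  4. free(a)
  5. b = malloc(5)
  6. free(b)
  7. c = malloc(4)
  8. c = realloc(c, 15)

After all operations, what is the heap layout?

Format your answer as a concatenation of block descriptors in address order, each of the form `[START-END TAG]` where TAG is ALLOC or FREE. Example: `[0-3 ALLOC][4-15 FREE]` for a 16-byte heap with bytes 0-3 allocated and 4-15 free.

Op 1: a = malloc(5) -> a = 0; heap: [0-4 ALLOC][5-35 FREE]
Op 2: a = realloc(a, 1) -> a = 0; heap: [0-0 ALLOC][1-35 FREE]
Op 3: a = realloc(a, 7) -> a = 0; heap: [0-6 ALLOC][7-35 FREE]
Op 4: free(a) -> (freed a); heap: [0-35 FREE]
Op 5: b = malloc(5) -> b = 0; heap: [0-4 ALLOC][5-35 FREE]
Op 6: free(b) -> (freed b); heap: [0-35 FREE]
Op 7: c = malloc(4) -> c = 0; heap: [0-3 ALLOC][4-35 FREE]
Op 8: c = realloc(c, 15) -> c = 0; heap: [0-14 ALLOC][15-35 FREE]

Answer: [0-14 ALLOC][15-35 FREE]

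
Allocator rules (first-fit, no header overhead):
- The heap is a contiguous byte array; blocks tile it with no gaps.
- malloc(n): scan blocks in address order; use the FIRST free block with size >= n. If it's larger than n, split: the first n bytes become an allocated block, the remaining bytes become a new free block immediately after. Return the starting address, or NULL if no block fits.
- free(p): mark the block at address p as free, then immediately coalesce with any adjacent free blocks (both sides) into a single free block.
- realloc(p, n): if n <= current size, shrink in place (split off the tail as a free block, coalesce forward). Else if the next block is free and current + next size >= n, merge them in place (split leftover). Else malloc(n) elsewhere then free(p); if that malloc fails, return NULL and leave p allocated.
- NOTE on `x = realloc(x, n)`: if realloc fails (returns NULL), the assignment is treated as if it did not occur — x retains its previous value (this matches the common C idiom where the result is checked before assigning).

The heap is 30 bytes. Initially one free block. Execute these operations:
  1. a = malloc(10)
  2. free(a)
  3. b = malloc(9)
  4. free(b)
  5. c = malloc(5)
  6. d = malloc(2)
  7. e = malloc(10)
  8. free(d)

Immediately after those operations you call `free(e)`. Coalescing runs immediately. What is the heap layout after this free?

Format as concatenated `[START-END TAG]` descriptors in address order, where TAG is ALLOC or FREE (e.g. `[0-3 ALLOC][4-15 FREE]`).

Op 1: a = malloc(10) -> a = 0; heap: [0-9 ALLOC][10-29 FREE]
Op 2: free(a) -> (freed a); heap: [0-29 FREE]
Op 3: b = malloc(9) -> b = 0; heap: [0-8 ALLOC][9-29 FREE]
Op 4: free(b) -> (freed b); heap: [0-29 FREE]
Op 5: c = malloc(5) -> c = 0; heap: [0-4 ALLOC][5-29 FREE]
Op 6: d = malloc(2) -> d = 5; heap: [0-4 ALLOC][5-6 ALLOC][7-29 FREE]
Op 7: e = malloc(10) -> e = 7; heap: [0-4 ALLOC][5-6 ALLOC][7-16 ALLOC][17-29 FREE]
Op 8: free(d) -> (freed d); heap: [0-4 ALLOC][5-6 FREE][7-16 ALLOC][17-29 FREE]
free(e): e = 7 -> block [7-16 ALLOC]; mark free, coalesce with adjacent free neighbors -> [0-4 ALLOC][5-29 FREE]

Answer: [0-4 ALLOC][5-29 FREE]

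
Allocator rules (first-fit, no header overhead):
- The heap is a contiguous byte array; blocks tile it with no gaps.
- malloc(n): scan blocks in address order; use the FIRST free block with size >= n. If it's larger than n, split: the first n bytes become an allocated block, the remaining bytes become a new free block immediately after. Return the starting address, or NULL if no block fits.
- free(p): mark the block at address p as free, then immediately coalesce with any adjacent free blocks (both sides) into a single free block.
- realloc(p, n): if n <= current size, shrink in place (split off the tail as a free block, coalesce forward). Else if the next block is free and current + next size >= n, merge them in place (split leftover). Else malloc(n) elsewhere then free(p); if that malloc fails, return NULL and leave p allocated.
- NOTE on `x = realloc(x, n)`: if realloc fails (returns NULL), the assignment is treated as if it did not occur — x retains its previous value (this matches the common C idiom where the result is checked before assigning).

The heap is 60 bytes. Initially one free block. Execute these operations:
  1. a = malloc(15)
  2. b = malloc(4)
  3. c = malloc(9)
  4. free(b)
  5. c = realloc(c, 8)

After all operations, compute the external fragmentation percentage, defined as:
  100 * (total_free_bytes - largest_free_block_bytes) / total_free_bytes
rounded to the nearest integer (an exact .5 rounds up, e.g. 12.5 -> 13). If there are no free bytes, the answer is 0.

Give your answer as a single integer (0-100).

Answer: 11

Derivation:
Op 1: a = malloc(15) -> a = 0; heap: [0-14 ALLOC][15-59 FREE]
Op 2: b = malloc(4) -> b = 15; heap: [0-14 ALLOC][15-18 ALLOC][19-59 FREE]
Op 3: c = malloc(9) -> c = 19; heap: [0-14 ALLOC][15-18 ALLOC][19-27 ALLOC][28-59 FREE]
Op 4: free(b) -> (freed b); heap: [0-14 ALLOC][15-18 FREE][19-27 ALLOC][28-59 FREE]
Op 5: c = realloc(c, 8) -> c = 19; heap: [0-14 ALLOC][15-18 FREE][19-26 ALLOC][27-59 FREE]
Free blocks: [4 33] total_free=37 largest=33 -> 100*(37-33)/37 = 400/37 ≈ 10.811 -> rounds to 11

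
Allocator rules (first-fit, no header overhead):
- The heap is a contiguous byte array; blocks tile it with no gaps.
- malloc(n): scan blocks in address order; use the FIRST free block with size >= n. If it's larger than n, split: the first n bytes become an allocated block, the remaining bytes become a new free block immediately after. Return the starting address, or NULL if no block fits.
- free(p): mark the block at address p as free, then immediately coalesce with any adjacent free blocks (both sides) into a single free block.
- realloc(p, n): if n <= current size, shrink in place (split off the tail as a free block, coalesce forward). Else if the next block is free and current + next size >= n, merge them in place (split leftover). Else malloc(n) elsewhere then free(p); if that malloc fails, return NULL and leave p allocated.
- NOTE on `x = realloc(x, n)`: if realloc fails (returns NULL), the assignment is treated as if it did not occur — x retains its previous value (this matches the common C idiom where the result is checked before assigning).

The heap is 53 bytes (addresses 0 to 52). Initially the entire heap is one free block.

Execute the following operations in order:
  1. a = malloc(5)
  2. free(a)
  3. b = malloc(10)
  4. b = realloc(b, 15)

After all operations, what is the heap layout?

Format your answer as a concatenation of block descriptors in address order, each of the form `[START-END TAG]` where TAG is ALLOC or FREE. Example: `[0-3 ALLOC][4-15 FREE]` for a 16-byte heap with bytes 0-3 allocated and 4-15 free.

Answer: [0-14 ALLOC][15-52 FREE]

Derivation:
Op 1: a = malloc(5) -> a = 0; heap: [0-4 ALLOC][5-52 FREE]
Op 2: free(a) -> (freed a); heap: [0-52 FREE]
Op 3: b = malloc(10) -> b = 0; heap: [0-9 ALLOC][10-52 FREE]
Op 4: b = realloc(b, 15) -> b = 0; heap: [0-14 ALLOC][15-52 FREE]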